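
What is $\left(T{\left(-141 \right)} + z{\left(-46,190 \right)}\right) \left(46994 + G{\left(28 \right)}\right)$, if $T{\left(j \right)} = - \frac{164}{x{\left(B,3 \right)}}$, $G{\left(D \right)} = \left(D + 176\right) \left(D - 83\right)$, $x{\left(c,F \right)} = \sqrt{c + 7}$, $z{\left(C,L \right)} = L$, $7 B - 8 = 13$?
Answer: $6797060 - \frac{2933468 \sqrt{10}}{5} \approx 4.9418 \cdot 10^{6}$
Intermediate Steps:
$B = 3$ ($B = \frac{8}{7} + \frac{1}{7} \cdot 13 = \frac{8}{7} + \frac{13}{7} = 3$)
$x{\left(c,F \right)} = \sqrt{7 + c}$
$G{\left(D \right)} = \left(-83 + D\right) \left(176 + D\right)$ ($G{\left(D \right)} = \left(176 + D\right) \left(-83 + D\right) = \left(-83 + D\right) \left(176 + D\right)$)
$T{\left(j \right)} = - \frac{82 \sqrt{10}}{5}$ ($T{\left(j \right)} = - \frac{164}{\sqrt{7 + 3}} = - \frac{164}{\sqrt{10}} = - 164 \frac{\sqrt{10}}{10} = - \frac{82 \sqrt{10}}{5}$)
$\left(T{\left(-141 \right)} + z{\left(-46,190 \right)}\right) \left(46994 + G{\left(28 \right)}\right) = \left(- \frac{82 \sqrt{10}}{5} + 190\right) \left(46994 + \left(-14608 + 28^{2} + 93 \cdot 28\right)\right) = \left(190 - \frac{82 \sqrt{10}}{5}\right) \left(46994 + \left(-14608 + 784 + 2604\right)\right) = \left(190 - \frac{82 \sqrt{10}}{5}\right) \left(46994 - 11220\right) = \left(190 - \frac{82 \sqrt{10}}{5}\right) 35774 = 6797060 - \frac{2933468 \sqrt{10}}{5}$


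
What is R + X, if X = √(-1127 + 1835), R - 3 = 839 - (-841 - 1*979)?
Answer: 2662 + 2*√177 ≈ 2688.6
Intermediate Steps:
R = 2662 (R = 3 + (839 - (-841 - 1*979)) = 3 + (839 - (-841 - 979)) = 3 + (839 - 1*(-1820)) = 3 + (839 + 1820) = 3 + 2659 = 2662)
X = 2*√177 (X = √708 = 2*√177 ≈ 26.608)
R + X = 2662 + 2*√177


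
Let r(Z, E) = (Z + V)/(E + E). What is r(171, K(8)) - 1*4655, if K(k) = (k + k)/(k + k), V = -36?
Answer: -9175/2 ≈ -4587.5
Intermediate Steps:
K(k) = 1 (K(k) = (2*k)/((2*k)) = (2*k)*(1/(2*k)) = 1)
r(Z, E) = (-36 + Z)/(2*E) (r(Z, E) = (Z - 36)/(E + E) = (-36 + Z)/((2*E)) = (-36 + Z)*(1/(2*E)) = (-36 + Z)/(2*E))
r(171, K(8)) - 1*4655 = (1/2)*(-36 + 171)/1 - 1*4655 = (1/2)*1*135 - 4655 = 135/2 - 4655 = -9175/2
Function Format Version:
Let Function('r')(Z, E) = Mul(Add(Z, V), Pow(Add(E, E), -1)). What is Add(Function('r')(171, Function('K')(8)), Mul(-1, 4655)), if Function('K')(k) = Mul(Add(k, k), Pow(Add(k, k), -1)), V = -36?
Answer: Rational(-9175, 2) ≈ -4587.5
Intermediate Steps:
Function('K')(k) = 1 (Function('K')(k) = Mul(Mul(2, k), Pow(Mul(2, k), -1)) = Mul(Mul(2, k), Mul(Rational(1, 2), Pow(k, -1))) = 1)
Function('r')(Z, E) = Mul(Rational(1, 2), Pow(E, -1), Add(-36, Z)) (Function('r')(Z, E) = Mul(Add(Z, -36), Pow(Add(E, E), -1)) = Mul(Add(-36, Z), Pow(Mul(2, E), -1)) = Mul(Add(-36, Z), Mul(Rational(1, 2), Pow(E, -1))) = Mul(Rational(1, 2), Pow(E, -1), Add(-36, Z)))
Add(Function('r')(171, Function('K')(8)), Mul(-1, 4655)) = Add(Mul(Rational(1, 2), Pow(1, -1), Add(-36, 171)), Mul(-1, 4655)) = Add(Mul(Rational(1, 2), 1, 135), -4655) = Add(Rational(135, 2), -4655) = Rational(-9175, 2)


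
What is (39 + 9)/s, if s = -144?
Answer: -⅓ ≈ -0.33333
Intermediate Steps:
(39 + 9)/s = (39 + 9)/(-144) = -1/144*48 = -⅓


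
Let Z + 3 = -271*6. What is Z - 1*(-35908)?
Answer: 34279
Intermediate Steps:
Z = -1629 (Z = -3 - 271*6 = -3 - 1626 = -1629)
Z - 1*(-35908) = -1629 - 1*(-35908) = -1629 + 35908 = 34279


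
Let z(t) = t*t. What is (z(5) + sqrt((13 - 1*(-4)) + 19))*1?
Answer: 31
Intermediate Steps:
z(t) = t**2
(z(5) + sqrt((13 - 1*(-4)) + 19))*1 = (5**2 + sqrt((13 - 1*(-4)) + 19))*1 = (25 + sqrt((13 + 4) + 19))*1 = (25 + sqrt(17 + 19))*1 = (25 + sqrt(36))*1 = (25 + 6)*1 = 31*1 = 31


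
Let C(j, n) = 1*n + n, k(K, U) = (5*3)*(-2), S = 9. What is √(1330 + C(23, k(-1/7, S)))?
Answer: √1270 ≈ 35.637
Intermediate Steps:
k(K, U) = -30 (k(K, U) = 15*(-2) = -30)
C(j, n) = 2*n (C(j, n) = n + n = 2*n)
√(1330 + C(23, k(-1/7, S))) = √(1330 + 2*(-30)) = √(1330 - 60) = √1270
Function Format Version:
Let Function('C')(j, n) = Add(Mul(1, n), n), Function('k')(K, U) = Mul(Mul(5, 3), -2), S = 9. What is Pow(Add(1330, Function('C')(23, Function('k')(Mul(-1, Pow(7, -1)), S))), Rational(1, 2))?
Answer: Pow(1270, Rational(1, 2)) ≈ 35.637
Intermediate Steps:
Function('k')(K, U) = -30 (Function('k')(K, U) = Mul(15, -2) = -30)
Function('C')(j, n) = Mul(2, n) (Function('C')(j, n) = Add(n, n) = Mul(2, n))
Pow(Add(1330, Function('C')(23, Function('k')(Mul(-1, Pow(7, -1)), S))), Rational(1, 2)) = Pow(Add(1330, Mul(2, -30)), Rational(1, 2)) = Pow(Add(1330, -60), Rational(1, 2)) = Pow(1270, Rational(1, 2))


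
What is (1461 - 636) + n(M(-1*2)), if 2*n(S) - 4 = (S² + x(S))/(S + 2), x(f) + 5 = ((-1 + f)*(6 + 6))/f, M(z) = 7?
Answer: 52291/63 ≈ 830.02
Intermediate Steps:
x(f) = -5 + (-12 + 12*f)/f (x(f) = -5 + ((-1 + f)*(6 + 6))/f = -5 + ((-1 + f)*12)/f = -5 + (-12 + 12*f)/f)
n(S) = 2 + (7 + S² - 12/S)/(2*(2 + S)) (n(S) = 2 + ((S² + (7 - 12/S))/(S + 2))/2 = 2 + ((7 + S² - 12/S)/(2 + S))/2 = 2 + (7 + S² - 12/S)/(2*(2 + S)))
(1461 - 636) + n(M(-1*2)) = (1461 - 636) + (½)*(-12 + 7³ + 4*7² + 15*7)/(7*(2 + 7)) = 825 + (½)*(⅐)*(-12 + 343 + 4*49 + 105)/9 = 825 + (½)*(⅐)*(⅑)*(-12 + 343 + 196 + 105) = 825 + (½)*(⅐)*(⅑)*632 = 825 + 316/63 = 52291/63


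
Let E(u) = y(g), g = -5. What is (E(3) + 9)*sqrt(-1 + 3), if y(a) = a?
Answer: 4*sqrt(2) ≈ 5.6569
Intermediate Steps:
E(u) = -5
(E(3) + 9)*sqrt(-1 + 3) = (-5 + 9)*sqrt(-1 + 3) = 4*sqrt(2)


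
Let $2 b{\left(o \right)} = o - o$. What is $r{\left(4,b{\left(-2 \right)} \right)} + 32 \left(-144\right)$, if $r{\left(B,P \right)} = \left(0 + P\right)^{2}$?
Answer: $-4608$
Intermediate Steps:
$b{\left(o \right)} = 0$ ($b{\left(o \right)} = \frac{o - o}{2} = \frac{1}{2} \cdot 0 = 0$)
$r{\left(B,P \right)} = P^{2}$
$r{\left(4,b{\left(-2 \right)} \right)} + 32 \left(-144\right) = 0^{2} + 32 \left(-144\right) = 0 - 4608 = -4608$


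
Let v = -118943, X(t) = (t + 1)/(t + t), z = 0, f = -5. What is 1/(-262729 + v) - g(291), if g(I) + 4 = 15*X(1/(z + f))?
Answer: 12976847/381672 ≈ 34.000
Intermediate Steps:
X(t) = (1 + t)/(2*t) (X(t) = (1 + t)/((2*t)) = (1 + t)*(1/(2*t)) = (1 + t)/(2*t))
g(I) = -34 (g(I) = -4 + 15*((1 + 1/(0 - 5))/(2*(1/(0 - 5)))) = -4 + 15*((1 + 1/(-5))/(2*(1/(-5)))) = -4 + 15*((1 - 1/5)/(2*(-1/5))) = -4 + 15*((1/2)*(-5)*(4/5)) = -4 + 15*(-2) = -4 - 30 = -34)
1/(-262729 + v) - g(291) = 1/(-262729 - 118943) - 1*(-34) = 1/(-381672) + 34 = -1/381672 + 34 = 12976847/381672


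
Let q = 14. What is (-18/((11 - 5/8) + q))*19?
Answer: -912/65 ≈ -14.031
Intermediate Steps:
(-18/((11 - 5/8) + q))*19 = (-18/((11 - 5/8) + 14))*19 = (-18/(83/8 + 14))*19 = (-18/(195/8))*19 = ((8/195)*(-18))*19 = -48/65*19 = -912/65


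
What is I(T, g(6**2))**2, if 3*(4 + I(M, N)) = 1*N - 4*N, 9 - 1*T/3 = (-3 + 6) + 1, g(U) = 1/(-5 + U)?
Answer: 15625/961 ≈ 16.259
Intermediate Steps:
T = 15 (T = 27 - 3*((-3 + 6) + 1) = 27 - 3*(3 + 1) = 27 - 3*4 = 27 - 12 = 15)
I(M, N) = -4 - N (I(M, N) = -4 + (1*N - 4*N)/3 = -4 + (N - 4*N)/3 = -4 + (-3*N)/3 = -4 - N)
I(T, g(6**2))**2 = (-4 - 1/(-5 + 6**2))**2 = (-4 - 1/(-5 + 36))**2 = (-4 - 1/31)**2 = (-125/31)**2 = 15625/961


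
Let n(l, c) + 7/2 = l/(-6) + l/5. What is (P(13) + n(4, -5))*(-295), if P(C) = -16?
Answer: 34279/6 ≈ 5713.2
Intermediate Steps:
n(l, c) = -7/2 + l/30 (n(l, c) = -7/2 + (l/(-6) + l/5) = -7/2 + (l*(-⅙) + l*(⅕)) = -7/2 + (-l/6 + l/5) = -7/2 + l/30)
(P(13) + n(4, -5))*(-295) = (-16 + (-7/2 + (1/30)*4))*(-295) = (-16 + (-7/2 + 2/15))*(-295) = (-16 - 101/30)*(-295) = -581/30*(-295) = 34279/6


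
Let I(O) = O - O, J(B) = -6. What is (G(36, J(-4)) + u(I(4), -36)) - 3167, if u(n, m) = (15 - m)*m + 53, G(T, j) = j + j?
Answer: -4962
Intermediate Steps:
I(O) = 0
G(T, j) = 2*j
u(n, m) = 53 + m*(15 - m) (u(n, m) = m*(15 - m) + 53 = 53 + m*(15 - m))
(G(36, J(-4)) + u(I(4), -36)) - 3167 = (2*(-6) + (53 - 1*(-36)² + 15*(-36))) - 3167 = (-12 + (53 - 1*1296 - 540)) - 3167 = (-12 + (53 - 1296 - 540)) - 3167 = (-12 - 1783) - 3167 = -1795 - 3167 = -4962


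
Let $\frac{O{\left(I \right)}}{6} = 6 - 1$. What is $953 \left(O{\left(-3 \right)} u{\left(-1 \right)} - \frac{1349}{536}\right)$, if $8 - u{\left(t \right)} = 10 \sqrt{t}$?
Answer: $\frac{121308323}{536} - 285900 i \approx 2.2632 \cdot 10^{5} - 2.859 \cdot 10^{5} i$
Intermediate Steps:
$O{\left(I \right)} = 30$ ($O{\left(I \right)} = 6 \left(6 - 1\right) = 6 \cdot 5 = 30$)
$u{\left(t \right)} = 8 - 10 \sqrt{t}$
$953 \left(O{\left(-3 \right)} u{\left(-1 \right)} - \frac{1349}{536}\right) = 953 \left(30 \left(8 - 10 \sqrt{-1}\right) - \frac{1349}{536}\right) = 953 \left(30 \left(8 - 10 i\right) - \frac{1349}{536}\right) = 953 \left(\left(240 - 300 i\right) - \frac{1349}{536}\right) = 953 \left(\frac{127291}{536} - 300 i\right) = \frac{121308323}{536} - 285900 i$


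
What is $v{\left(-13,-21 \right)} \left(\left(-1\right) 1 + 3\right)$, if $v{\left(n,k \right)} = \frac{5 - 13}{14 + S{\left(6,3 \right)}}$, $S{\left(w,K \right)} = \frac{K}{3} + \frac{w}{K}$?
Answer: $- \frac{16}{17} \approx -0.94118$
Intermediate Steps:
$S{\left(w,K \right)} = \frac{K}{3} + \frac{w}{K}$ ($S{\left(w,K \right)} = K \frac{1}{3} + \frac{w}{K} = \frac{K}{3} + \frac{w}{K}$)
$v{\left(n,k \right)} = - \frac{8}{17}$ ($v{\left(n,k \right)} = \frac{5 - 13}{14 + \left(\frac{1}{3} \cdot 3 + \frac{6}{3}\right)} = - \frac{8}{14 + \left(1 + 6 \cdot \frac{1}{3}\right)} = - \frac{8}{14 + \left(1 + 2\right)} = - \frac{8}{14 + 3} = - \frac{8}{17}$)
$v{\left(-13,-21 \right)} \left(\left(-1\right) 1 + 3\right) = - \frac{8 \left(\left(-1\right) 1 + 3\right)}{17} = - \frac{8 \left(-1 + 3\right)}{17} = \left(- \frac{8}{17}\right) 2 = - \frac{16}{17}$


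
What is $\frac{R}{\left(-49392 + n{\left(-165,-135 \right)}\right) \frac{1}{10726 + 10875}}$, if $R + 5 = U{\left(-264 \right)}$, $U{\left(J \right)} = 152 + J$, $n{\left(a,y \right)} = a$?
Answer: $\frac{842439}{16519} \approx 50.998$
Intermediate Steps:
$R = -117$ ($R = -5 + \left(152 - 264\right) = -5 - 112 = -117$)
$\frac{R}{\left(-49392 + n{\left(-165,-135 \right)}\right) \frac{1}{10726 + 10875}} = - \frac{117}{\left(-49392 - 165\right) \frac{1}{10726 + 10875}} = - \frac{117}{\left(-49557\right) \frac{1}{21601}} = - \frac{117}{- \frac{49557}{21601}} = \left(-117\right) \left(- \frac{21601}{49557}\right) = \frac{842439}{16519}$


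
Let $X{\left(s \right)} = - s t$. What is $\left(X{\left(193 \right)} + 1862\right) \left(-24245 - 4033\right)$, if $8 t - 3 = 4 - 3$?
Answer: $-49924809$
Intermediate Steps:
$t = \frac{1}{2}$ ($t = \frac{3}{8} + \frac{4 - 3}{8} = \frac{3}{8} + \frac{1}{8} \cdot 1 = \frac{3}{8} + \frac{1}{8} = \frac{1}{2} \approx 0.5$)
$X{\left(s \right)} = - \frac{s}{2}$ ($X{\left(s \right)} = - s \frac{1}{2} = - \frac{s}{2}$)
$\left(X{\left(193 \right)} + 1862\right) \left(-24245 - 4033\right) = \left(\left(- \frac{1}{2}\right) 193 + 1862\right) \left(-24245 - 4033\right) = \left(- \frac{193}{2} + 1862\right) \left(-28278\right) = \frac{3531}{2} \left(-28278\right) = -49924809$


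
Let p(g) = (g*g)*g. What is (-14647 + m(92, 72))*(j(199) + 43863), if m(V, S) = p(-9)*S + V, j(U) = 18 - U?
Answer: -2928572326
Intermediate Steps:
p(g) = g**3 (p(g) = g**2*g = g**3)
m(V, S) = V - 729*S (m(V, S) = (-9)**3*S + V = -729*S + V = V - 729*S)
(-14647 + m(92, 72))*(j(199) + 43863) = (-14647 + (92 - 729*72))*((18 - 1*199) + 43863) = (-14647 + (92 - 52488))*((18 - 199) + 43863) = (-14647 - 52396)*(-181 + 43863) = -67043*43682 = -2928572326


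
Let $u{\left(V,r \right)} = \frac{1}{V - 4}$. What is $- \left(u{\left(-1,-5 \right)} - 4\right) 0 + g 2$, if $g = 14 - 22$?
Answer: $-16$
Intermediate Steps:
$u{\left(V,r \right)} = \frac{1}{-4 + V}$
$g = -8$
$- \left(u{\left(-1,-5 \right)} - 4\right) 0 + g 2 = - \left(\frac{1}{-4 - 1} - 4\right) 0 - 16 = - \left(\frac{1}{-5} - 4\right) 0 - 16 = - \left(- \frac{1}{5} - 4\right) 0 - 16 = - \frac{\left(-21\right) 0}{5} - 16 = \left(-1\right) 0 - 16 = 0 - 16 = -16$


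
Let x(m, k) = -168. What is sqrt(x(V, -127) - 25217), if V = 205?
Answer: I*sqrt(25385) ≈ 159.33*I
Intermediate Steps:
sqrt(x(V, -127) - 25217) = sqrt(-168 - 25217) = sqrt(-25385) = I*sqrt(25385)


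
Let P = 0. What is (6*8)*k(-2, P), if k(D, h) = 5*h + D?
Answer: -96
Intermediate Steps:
k(D, h) = D + 5*h
(6*8)*k(-2, P) = (6*8)*(-2 + 5*0) = 48*(-2 + 0) = 48*(-2) = -96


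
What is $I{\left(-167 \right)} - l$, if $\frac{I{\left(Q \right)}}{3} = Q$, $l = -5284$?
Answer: $4783$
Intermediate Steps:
$I{\left(Q \right)} = 3 Q$
$I{\left(-167 \right)} - l = 3 \left(-167\right) - -5284 = -501 + 5284 = 4783$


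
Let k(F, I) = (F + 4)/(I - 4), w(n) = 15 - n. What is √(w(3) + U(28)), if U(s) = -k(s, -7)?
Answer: 2*√451/11 ≈ 3.8612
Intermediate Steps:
k(F, I) = (4 + F)/(-4 + I)
U(s) = 4/11 + s/11 (U(s) = -(4 + s)/(-4 - 7) = -(4 + s)/(-11) = -(-1)*(4 + s)/11 = -(-4/11 - s/11) = 4/11 + s/11)
√(w(3) + U(28)) = √((15 - 1*3) + (4/11 + (1/11)*28)) = √((15 - 3) + (4/11 + 28/11)) = √(12 + 32/11) = √(164/11) = 2*√451/11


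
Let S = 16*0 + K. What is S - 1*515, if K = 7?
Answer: -508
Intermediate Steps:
S = 7 (S = 16*0 + 7 = 0 + 7 = 7)
S - 1*515 = 7 - 1*515 = 7 - 515 = -508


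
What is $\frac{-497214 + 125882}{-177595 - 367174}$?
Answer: $\frac{371332}{544769} \approx 0.68163$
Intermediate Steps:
$\frac{-497214 + 125882}{-177595 - 367174} = - \frac{371332}{-544769} = \left(-371332\right) \left(- \frac{1}{544769}\right) = \frac{371332}{544769}$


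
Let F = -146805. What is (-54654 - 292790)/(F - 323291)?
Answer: 86861/117524 ≈ 0.73909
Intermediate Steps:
(-54654 - 292790)/(F - 323291) = (-54654 - 292790)/(-146805 - 323291) = -347444/(-470096) = -347444*(-1/470096) = 86861/117524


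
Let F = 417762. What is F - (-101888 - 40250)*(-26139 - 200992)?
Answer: -32283528316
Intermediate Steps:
F - (-101888 - 40250)*(-26139 - 200992) = 417762 - (-101888 - 40250)*(-26139 - 200992) = 417762 - (-142138)*(-227131) = 417762 - 1*32283946078 = 417762 - 32283946078 = -32283528316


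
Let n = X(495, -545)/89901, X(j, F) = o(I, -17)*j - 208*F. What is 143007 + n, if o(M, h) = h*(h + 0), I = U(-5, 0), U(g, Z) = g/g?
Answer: 12856728722/89901 ≈ 1.4301e+5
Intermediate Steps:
U(g, Z) = 1
I = 1
o(M, h) = h² (o(M, h) = h*h = h²)
X(j, F) = -208*F + 289*j (X(j, F) = (-17)²*j - 208*F = 289*j - 208*F = -208*F + 289*j)
n = 256415/89901 (n = (-208*(-545) + 289*495)/89901 = (113360 + 143055)*(1/89901) = 256415*(1/89901) = 256415/89901 ≈ 2.8522)
143007 + n = 143007 + 256415/89901 = 12856728722/89901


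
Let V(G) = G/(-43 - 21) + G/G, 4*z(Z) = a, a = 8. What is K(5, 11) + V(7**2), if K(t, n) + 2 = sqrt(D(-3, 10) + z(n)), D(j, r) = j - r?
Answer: -113/64 + I*sqrt(11) ≈ -1.7656 + 3.3166*I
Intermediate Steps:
z(Z) = 2 (z(Z) = (1/4)*8 = 2)
K(t, n) = -2 + I*sqrt(11) (K(t, n) = -2 + sqrt((-3 - 1*10) + 2) = -2 + sqrt((-3 - 10) + 2) = -2 + sqrt(-13 + 2) = -2 + sqrt(-11) = -2 + I*sqrt(11))
V(G) = 1 - G/64 (V(G) = G/(-64) + 1 = G*(-1/64) + 1 = -G/64 + 1 = 1 - G/64)
K(5, 11) + V(7**2) = (-2 + I*sqrt(11)) + (1 - 1/64*7**2) = (-2 + I*sqrt(11)) + (1 - 1/64*49) = (-2 + I*sqrt(11)) + (1 - 49/64) = (-2 + I*sqrt(11)) + 15/64 = -113/64 + I*sqrt(11)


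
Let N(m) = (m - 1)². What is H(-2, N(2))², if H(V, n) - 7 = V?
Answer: 25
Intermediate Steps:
N(m) = (-1 + m)²
H(V, n) = 7 + V
H(-2, N(2))² = (7 - 2)² = 5² = 25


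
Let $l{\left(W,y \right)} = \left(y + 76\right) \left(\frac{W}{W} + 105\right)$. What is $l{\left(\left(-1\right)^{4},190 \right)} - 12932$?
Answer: $15264$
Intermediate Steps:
$l{\left(W,y \right)} = 8056 + 106 y$ ($l{\left(W,y \right)} = \left(76 + y\right) \left(1 + 105\right) = \left(76 + y\right) 106 = 8056 + 106 y$)
$l{\left(\left(-1\right)^{4},190 \right)} - 12932 = \left(8056 + 106 \cdot 190\right) - 12932 = \left(8056 + 20140\right) - 12932 = 28196 - 12932 = 15264$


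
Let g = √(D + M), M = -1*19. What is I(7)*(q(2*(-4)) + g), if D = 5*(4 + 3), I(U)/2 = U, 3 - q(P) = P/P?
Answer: 84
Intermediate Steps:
q(P) = 2 (q(P) = 3 - P/P = 3 - 1*1 = 3 - 1 = 2)
I(U) = 2*U
D = 35 (D = 5*7 = 35)
M = -19
g = 4 (g = √(35 - 19) = √16 = 4)
I(7)*(q(2*(-4)) + g) = (2*7)*(2 + 4) = 14*6 = 84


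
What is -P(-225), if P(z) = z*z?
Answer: -50625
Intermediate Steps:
P(z) = z**2
-P(-225) = -1*(-225)**2 = -1*50625 = -50625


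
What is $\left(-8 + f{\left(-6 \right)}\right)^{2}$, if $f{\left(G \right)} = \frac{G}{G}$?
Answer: $49$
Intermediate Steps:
$f{\left(G \right)} = 1$
$\left(-8 + f{\left(-6 \right)}\right)^{2} = \left(-8 + 1\right)^{2} = \left(-7\right)^{2} = 49$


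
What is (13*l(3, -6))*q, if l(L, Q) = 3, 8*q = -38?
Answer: -741/4 ≈ -185.25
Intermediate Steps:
q = -19/4 (q = (1/8)*(-38) = -19/4 ≈ -4.7500)
(13*l(3, -6))*q = (13*3)*(-19/4) = 39*(-19/4) = -741/4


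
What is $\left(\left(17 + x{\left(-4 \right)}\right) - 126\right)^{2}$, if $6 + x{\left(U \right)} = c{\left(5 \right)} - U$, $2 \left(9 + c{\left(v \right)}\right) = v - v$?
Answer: $14400$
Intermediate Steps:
$c{\left(v \right)} = -9$ ($c{\left(v \right)} = -9 + \frac{v - v}{2} = -9 + \frac{1}{2} \cdot 0 = -9 + 0 = -9$)
$x{\left(U \right)} = -15 - U$ ($x{\left(U \right)} = -6 - \left(9 + U\right) = -15 - U$)
$\left(\left(17 + x{\left(-4 \right)}\right) - 126\right)^{2} = \left(\left(17 - 11\right) - 126\right)^{2} = \left(6 - 126\right)^{2} = \left(-120\right)^{2} = 14400$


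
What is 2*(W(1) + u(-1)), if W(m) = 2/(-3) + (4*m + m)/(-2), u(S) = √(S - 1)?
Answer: -19/3 + 2*I*√2 ≈ -6.3333 + 2.8284*I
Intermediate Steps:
u(S) = √(-1 + S)
W(m) = -⅔ - 5*m/2 (W(m) = 2*(-⅓) + (5*m)*(-½) = -⅔ - 5*m/2)
2*(W(1) + u(-1)) = 2*((-⅔ - 5/2*1) + √(-1 - 1)) = 2*((-⅔ - 5/2) + √(-2)) = 2*(-19/6 + I*√2) = -19/3 + 2*I*√2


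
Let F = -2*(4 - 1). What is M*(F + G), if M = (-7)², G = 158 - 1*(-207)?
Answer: 17591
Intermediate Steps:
G = 365 (G = 158 + 207 = 365)
F = -6 (F = -2*3 = -6)
M = 49
M*(F + G) = 49*(-6 + 365) = 49*359 = 17591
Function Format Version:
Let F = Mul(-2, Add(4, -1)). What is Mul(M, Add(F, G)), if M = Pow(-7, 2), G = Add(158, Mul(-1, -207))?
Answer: 17591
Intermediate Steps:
G = 365 (G = Add(158, 207) = 365)
F = -6 (F = Mul(-2, 3) = -6)
M = 49
Mul(M, Add(F, G)) = Mul(49, Add(-6, 365)) = Mul(49, 359) = 17591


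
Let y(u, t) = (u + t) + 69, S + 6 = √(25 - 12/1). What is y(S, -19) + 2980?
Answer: 3024 + √13 ≈ 3027.6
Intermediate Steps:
S = -6 + √13 (S = -6 + √(25 - 12/1) = -6 + √(25 - 12*1) = -6 + √(25 - 12) = -6 + √13 ≈ -2.3944)
y(u, t) = 69 + t + u (y(u, t) = (t + u) + 69 = 69 + t + u)
y(S, -19) + 2980 = (69 - 19 + (-6 + √13)) + 2980 = (44 + √13) + 2980 = 3024 + √13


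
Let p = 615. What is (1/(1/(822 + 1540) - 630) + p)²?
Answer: 837506702782289929/2214319587481 ≈ 3.7822e+5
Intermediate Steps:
(1/(1/(822 + 1540) - 630) + p)² = (1/(1/(822 + 1540) - 630) + 615)² = (1/(1/2362 - 630) + 615)² = (1/(-1488059/2362) + 615)² = (-2362/1488059 + 615)² = (915153923/1488059)² = 837506702782289929/2214319587481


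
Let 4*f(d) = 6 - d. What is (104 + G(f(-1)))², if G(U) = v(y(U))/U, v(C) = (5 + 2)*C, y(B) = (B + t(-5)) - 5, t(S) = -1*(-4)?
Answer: 11449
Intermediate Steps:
t(S) = 4
f(d) = 3/2 - d/4 (f(d) = (6 - d)/4 = 3/2 - d/4)
y(B) = -1 + B (y(B) = (B + 4) - 5 = (4 + B) - 5 = -1 + B)
v(C) = 7*C
G(U) = (-7 + 7*U)/U (G(U) = (7*(-1 + U))/U = (-7 + 7*U)/U)
(104 + G(f(-1)))² = (104 + (7 - 7/(3/2 - ¼*(-1))))² = (104 + (7 - 7/(3/2 + ¼)))² = (104 + (7 - 7/7/4))² = (104 + (7 - 7*4/7))² = (104 + (7 - 4))² = (104 + 3)² = 107² = 11449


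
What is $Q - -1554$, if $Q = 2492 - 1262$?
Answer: $2784$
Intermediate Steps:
$Q = 1230$
$Q - -1554 = 1230 - -1554 = 1230 + 1554 = 2784$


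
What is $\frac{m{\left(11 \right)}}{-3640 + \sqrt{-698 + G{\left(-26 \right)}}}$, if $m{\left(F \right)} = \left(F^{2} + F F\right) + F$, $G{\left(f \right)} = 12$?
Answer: $- \frac{65780}{946449} - \frac{253 i \sqrt{14}}{1892898} \approx -0.069502 - 0.0005001 i$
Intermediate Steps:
$m{\left(F \right)} = F + 2 F^{2}$ ($m{\left(F \right)} = \left(F^{2} + F^{2}\right) + F = 2 F^{2} + F = F + 2 F^{2}$)
$\frac{m{\left(11 \right)}}{-3640 + \sqrt{-698 + G{\left(-26 \right)}}} = \frac{11 \left(1 + 2 \cdot 11\right)}{-3640 + \sqrt{-698 + 12}} = \frac{11 \left(1 + 22\right)}{-3640 + \sqrt{-686}} = \frac{11 \cdot 23}{-3640 + 7 i \sqrt{14}} = \frac{253}{-3640 + 7 i \sqrt{14}}$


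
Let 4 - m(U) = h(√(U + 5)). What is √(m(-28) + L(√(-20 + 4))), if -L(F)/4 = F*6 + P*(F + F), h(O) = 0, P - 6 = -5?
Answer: 2*√(1 - 32*I) ≈ 8.126 - 7.876*I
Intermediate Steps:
P = 1 (P = 6 - 5 = 1)
m(U) = 4 (m(U) = 4 - 1*0 = 4 + 0 = 4)
L(F) = -32*F (L(F) = -4*(F*6 + 1*(F + F)) = -4*(6*F + 1*(2*F)) = -4*(6*F + 2*F) = -32*F)
√(m(-28) + L(√(-20 + 4))) = √(4 - 32*√(-20 + 4)) = √(4 - 128*I)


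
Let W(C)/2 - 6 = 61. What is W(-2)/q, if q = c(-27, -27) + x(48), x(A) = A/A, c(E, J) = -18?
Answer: -134/17 ≈ -7.8824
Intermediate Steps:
x(A) = 1
W(C) = 134 (W(C) = 12 + 2*61 = 12 + 122 = 134)
q = -17 (q = -18 + 1 = -17)
W(-2)/q = 134/(-17) = 134*(-1/17) = -134/17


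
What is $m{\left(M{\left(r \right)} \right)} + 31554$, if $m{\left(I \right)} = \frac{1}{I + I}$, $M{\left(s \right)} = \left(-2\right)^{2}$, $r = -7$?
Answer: $\frac{252433}{8} \approx 31554.0$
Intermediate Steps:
$M{\left(s \right)} = 4$
$m{\left(I \right)} = \frac{1}{2 I}$
$m{\left(M{\left(r \right)} \right)} + 31554 = \frac{1}{2 \cdot 4} + 31554 = \frac{1}{2} \cdot \frac{1}{4} + 31554 = \frac{1}{8} + 31554 = \frac{252433}{8}$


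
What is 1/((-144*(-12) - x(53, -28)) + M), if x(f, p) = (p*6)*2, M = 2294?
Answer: 1/4358 ≈ 0.00022946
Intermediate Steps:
x(f, p) = 12*p (x(f, p) = (6*p)*2 = 12*p)
1/((-144*(-12) - x(53, -28)) + M) = 1/((-144*(-12) - 12*(-28)) + 2294) = 1/((1728 - 1*(-336)) + 2294) = 1/((1728 + 336) + 2294) = 1/(2064 + 2294) = 1/4358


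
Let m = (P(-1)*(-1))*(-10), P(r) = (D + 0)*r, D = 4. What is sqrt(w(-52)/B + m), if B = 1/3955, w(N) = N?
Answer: 110*I*sqrt(17) ≈ 453.54*I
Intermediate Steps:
P(r) = 4*r (P(r) = (4 + 0)*r = 4*r)
B = 1/3955 ≈ 0.00025284
m = -40 (m = ((4*(-1))*(-1))*(-10) = -4*(-1)*(-10) = 4*(-10) = -40)
sqrt(w(-52)/B + m) = sqrt(-52/1/3955 - 40) = sqrt(-52*3955 - 40) = sqrt(-205660 - 40) = sqrt(-205700) = 110*I*sqrt(17)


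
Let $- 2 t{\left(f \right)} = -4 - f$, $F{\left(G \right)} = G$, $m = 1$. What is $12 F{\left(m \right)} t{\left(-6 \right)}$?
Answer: $-12$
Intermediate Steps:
$t{\left(f \right)} = 2 + \frac{f}{2}$ ($t{\left(f \right)} = - \frac{-4 - f}{2} = 2 + \frac{f}{2}$)
$12 F{\left(m \right)} t{\left(-6 \right)} = 12 \cdot 1 \left(2 + \frac{1}{2} \left(-6\right)\right) = 12 \left(2 - 3\right) = 12 \left(-1\right) = -12$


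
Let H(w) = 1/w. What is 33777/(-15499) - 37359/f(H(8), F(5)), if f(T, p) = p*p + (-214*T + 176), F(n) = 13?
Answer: -2359106685/19730227 ≈ -119.57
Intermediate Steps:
f(T, p) = 176 + p² - 214*T (f(T, p) = p² + (176 - 214*T) = 176 + p² - 214*T)
33777/(-15499) - 37359/f(H(8), F(5)) = 33777/(-15499) - 37359/(176 + 13² - 214/8) = 33777*(-1/15499) - 37359/(176 + 169 - 214*⅛) = -33777/15499 - 37359/(176 + 169 - 107/4) = -33777/15499 - 37359/1273/4 = -33777/15499 - 37359*4/1273 = -33777/15499 - 149436/1273 = -2359106685/19730227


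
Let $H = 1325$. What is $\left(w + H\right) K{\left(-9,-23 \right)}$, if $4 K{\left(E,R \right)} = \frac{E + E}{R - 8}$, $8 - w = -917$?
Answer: $\frac{10125}{31} \approx 326.61$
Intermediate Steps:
$w = 925$ ($w = 8 - -917 = 8 + 917 = 925$)
$K{\left(E,R \right)} = \frac{E}{2 \left(-8 + R\right)}$ ($K{\left(E,R \right)} = \frac{\left(E + E\right) \frac{1}{R - 8}}{4} = \frac{2 E \frac{1}{-8 + R}}{4} = \frac{E}{2 \left(-8 + R\right)}$)
$\left(w + H\right) K{\left(-9,-23 \right)} = \left(925 + 1325\right) \frac{1}{2} \left(-9\right) \frac{1}{-8 - 23} = 2250 \cdot \frac{1}{2} \left(-9\right) \frac{1}{-31} = 2250 \cdot \frac{1}{2} \left(-9\right) \left(- \frac{1}{31}\right) = 2250 \cdot \frac{9}{62} = \frac{10125}{31}$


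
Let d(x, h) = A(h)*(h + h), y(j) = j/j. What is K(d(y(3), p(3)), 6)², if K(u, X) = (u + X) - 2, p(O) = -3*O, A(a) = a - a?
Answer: 16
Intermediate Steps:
A(a) = 0
y(j) = 1
d(x, h) = 0 (d(x, h) = 0*(h + h) = 0*(2*h) = 0)
K(u, X) = -2 + X + u (K(u, X) = (X + u) - 2 = -2 + X + u)
K(d(y(3), p(3)), 6)² = (-2 + 6 + 0)² = 4² = 16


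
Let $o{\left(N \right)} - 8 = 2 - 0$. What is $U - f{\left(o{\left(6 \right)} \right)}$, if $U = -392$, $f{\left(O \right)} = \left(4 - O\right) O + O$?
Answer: $-342$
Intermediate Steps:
$o{\left(N \right)} = 10$ ($o{\left(N \right)} = 8 + \left(2 - 0\right) = 8 + \left(2 + 0\right) = 8 + 2 = 10$)
$f{\left(O \right)} = O + O \left(4 - O\right)$ ($f{\left(O \right)} = O \left(4 - O\right) + O = O + O \left(4 - O\right)$)
$U - f{\left(o{\left(6 \right)} \right)} = -392 - 10 \left(5 - 10\right) = -392 - 10 \left(-5\right) = -392 - -50 = -392 + 50 = -342$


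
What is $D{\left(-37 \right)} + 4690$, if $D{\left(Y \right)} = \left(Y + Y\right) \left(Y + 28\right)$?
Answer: $5356$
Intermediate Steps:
$D{\left(Y \right)} = 2 Y \left(28 + Y\right)$
$D{\left(-37 \right)} + 4690 = 2 \left(-37\right) \left(28 - 37\right) + 4690 = 2 \left(-37\right) \left(-9\right) + 4690 = 666 + 4690 = 5356$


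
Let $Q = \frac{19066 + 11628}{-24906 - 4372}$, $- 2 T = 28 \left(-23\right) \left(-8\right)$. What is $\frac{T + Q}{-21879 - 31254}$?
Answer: $\frac{12575137}{259271329} \approx 0.048502$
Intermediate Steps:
$T = -2576$ ($T = - \frac{28 \left(-23\right) \left(-8\right)}{2} = - \frac{\left(-644\right) \left(-8\right)}{2} = \left(- \frac{1}{2}\right) 5152 = -2576$)
$Q = - \frac{15347}{14639}$ ($Q = \frac{30694}{-29278} = 30694 \left(- \frac{1}{29278}\right) = - \frac{15347}{14639} \approx -1.0484$)
$\frac{T + Q}{-21879 - 31254} = \frac{-2576 - \frac{15347}{14639}}{-21879 - 31254} = - \frac{37725411}{14639 \left(-53133\right)} = \left(- \frac{37725411}{14639}\right) \left(- \frac{1}{53133}\right) = \frac{12575137}{259271329}$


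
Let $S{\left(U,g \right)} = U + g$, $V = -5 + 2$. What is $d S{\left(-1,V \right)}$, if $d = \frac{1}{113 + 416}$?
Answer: $- \frac{4}{529} \approx -0.0075614$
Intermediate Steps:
$V = -3$
$d = \frac{1}{529} \approx 0.0018904$
$d S{\left(-1,V \right)} = \frac{-1 - 3}{529} = \frac{1}{529} \left(-4\right) = - \frac{4}{529}$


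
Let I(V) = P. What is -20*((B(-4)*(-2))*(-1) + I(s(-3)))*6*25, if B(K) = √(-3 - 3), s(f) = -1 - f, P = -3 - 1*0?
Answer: 9000 - 6000*I*√6 ≈ 9000.0 - 14697.0*I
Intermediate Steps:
P = -3 (P = -3 + 0 = -3)
I(V) = -3
B(K) = I*√6 (B(K) = √(-6) = I*√6)
-20*((B(-4)*(-2))*(-1) + I(s(-3)))*6*25 = -20*(((I*√6)*(-2))*(-1) - 3)*6*25 = -20*(-2*I*√6*(-1) - 3)*6*25 = -20*(2*I*√6 - 3)*6*25 = -20*(-3 + 2*I*√6)*6*25 = -20*(-18 + 12*I*√6)*25 = (360 - 240*I*√6)*25 = 9000 - 6000*I*√6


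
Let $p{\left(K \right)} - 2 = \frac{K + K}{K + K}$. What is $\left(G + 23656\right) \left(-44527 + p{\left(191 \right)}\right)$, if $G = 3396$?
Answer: $-1204463248$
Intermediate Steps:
$p{\left(K \right)} = 3$ ($p{\left(K \right)} = 2 + \frac{K + K}{K + K} = 2 + \frac{2 K}{2 K} = 2 + 2 K \frac{1}{2 K} = 2 + 1 = 3$)
$\left(G + 23656\right) \left(-44527 + p{\left(191 \right)}\right) = \left(3396 + 23656\right) \left(-44527 + 3\right) = 27052 \left(-44524\right) = -1204463248$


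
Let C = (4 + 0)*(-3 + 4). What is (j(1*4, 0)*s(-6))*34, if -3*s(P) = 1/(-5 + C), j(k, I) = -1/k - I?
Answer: -17/6 ≈ -2.8333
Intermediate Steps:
j(k, I) = -I - 1/k
C = 4 (C = 4*1 = 4)
s(P) = ⅓ (s(P) = -1/(3*(-5 + 4)) = -⅓/(-1) = -⅓*(-1) = ⅓)
(j(1*4, 0)*s(-6))*34 = ((-1*0 - 1/(1*4))*(⅓))*34 = ((0 - 1/4)*(⅓))*34 = ((0 - 1*¼)*(⅓))*34 = ((0 - ¼)*(⅓))*34 = -¼*⅓*34 = -1/12*34 = -17/6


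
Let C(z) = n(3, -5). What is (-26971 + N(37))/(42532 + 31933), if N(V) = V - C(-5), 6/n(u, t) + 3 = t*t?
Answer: -296277/819115 ≈ -0.36170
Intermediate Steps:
n(u, t) = 6/(-3 + t²) (n(u, t) = 6/(-3 + t*t) = 6/(-3 + t²))
C(z) = 3/11 (C(z) = 6/(-3 + (-5)²) = 6/(-3 + 25) = 6/22 = 6*(1/22) = 3/11)
N(V) = -3/11 + V (N(V) = V - 1*3/11 = V - 3/11 = -3/11 + V)
(-26971 + N(37))/(42532 + 31933) = (-26971 + (-3/11 + 37))/(42532 + 31933) = (-26971 + 404/11)/74465 = -296277/11*1/74465 = -296277/819115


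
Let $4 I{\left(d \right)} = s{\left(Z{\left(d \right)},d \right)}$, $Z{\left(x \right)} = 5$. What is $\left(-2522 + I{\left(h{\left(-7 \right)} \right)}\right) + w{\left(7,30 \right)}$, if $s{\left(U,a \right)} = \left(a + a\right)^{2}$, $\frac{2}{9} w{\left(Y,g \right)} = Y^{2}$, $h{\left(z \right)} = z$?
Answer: $- \frac{4505}{2} \approx -2252.5$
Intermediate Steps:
$w{\left(Y,g \right)} = \frac{9 Y^{2}}{2}$
$s{\left(U,a \right)} = 4 a^{2}$ ($s{\left(U,a \right)} = \left(2 a\right)^{2} = 4 a^{2}$)
$I{\left(d \right)} = d^{2}$ ($I{\left(d \right)} = \frac{4 d^{2}}{4} = d^{2}$)
$\left(-2522 + I{\left(h{\left(-7 \right)} \right)}\right) + w{\left(7,30 \right)} = \left(-2522 + \left(-7\right)^{2}\right) + \frac{9 \cdot 7^{2}}{2} = \left(-2522 + 49\right) + \frac{9}{2} \cdot 49 = -2473 + \frac{441}{2} = - \frac{4505}{2}$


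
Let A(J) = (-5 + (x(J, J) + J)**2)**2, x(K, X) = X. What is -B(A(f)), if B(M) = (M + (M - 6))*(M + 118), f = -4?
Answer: -25034644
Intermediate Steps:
A(J) = (-5 + 4*J**2)**2 (A(J) = (-5 + (J + J)**2)**2 = (-5 + (2*J)**2)**2 = (-5 + 4*J**2)**2)
B(M) = (-6 + 2*M)*(118 + M) (B(M) = (M + (-6 + M))*(118 + M) = (-6 + 2*M)*(118 + M))
-B(A(f)) = -(-708 + 2*((-5 + 4*(-4)**2)**2)**2 + 230*(-5 + 4*(-4)**2)**2) = -(-708 + 2*((-5 + 4*16)**2)**2 + 230*(-5 + 4*16)**2) = -(-708 + 2*((-5 + 64)**2)**2 + 230*(-5 + 64)**2) = -(-708 + 2*(59**2)**2 + 230*59**2) = -(-708 + 2*3481**2 + 230*3481) = -(-708 + 2*12117361 + 800630) = -(-708 + 24234722 + 800630) = -1*25034644 = -25034644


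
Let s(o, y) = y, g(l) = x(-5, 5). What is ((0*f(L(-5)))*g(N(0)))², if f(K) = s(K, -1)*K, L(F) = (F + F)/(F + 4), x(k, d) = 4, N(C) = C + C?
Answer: 0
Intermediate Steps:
N(C) = 2*C
L(F) = 2*F/(4 + F) (L(F) = (2*F)/(4 + F) = 2*F/(4 + F))
g(l) = 4
f(K) = -K
((0*f(L(-5)))*g(N(0)))² = ((0*(-2*(-5)/(4 - 5)))*4)² = ((0*(-2*(-5)/(-1)))*4)² = ((0*(-2*(-5)*(-1)))*4)² = ((0*(-1*10))*4)² = ((0*(-10))*4)² = (0*4)² = 0² = 0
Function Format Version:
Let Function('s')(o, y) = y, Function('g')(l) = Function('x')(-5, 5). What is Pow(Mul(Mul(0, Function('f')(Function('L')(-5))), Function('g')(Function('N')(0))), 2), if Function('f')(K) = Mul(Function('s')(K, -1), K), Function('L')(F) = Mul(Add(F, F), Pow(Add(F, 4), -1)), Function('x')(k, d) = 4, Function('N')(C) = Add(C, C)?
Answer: 0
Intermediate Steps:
Function('N')(C) = Mul(2, C)
Function('L')(F) = Mul(2, F, Pow(Add(4, F), -1)) (Function('L')(F) = Mul(Mul(2, F), Pow(Add(4, F), -1)) = Mul(2, F, Pow(Add(4, F), -1)))
Function('g')(l) = 4
Function('f')(K) = Mul(-1, K)
Pow(Mul(Mul(0, Function('f')(Function('L')(-5))), Function('g')(Function('N')(0))), 2) = Pow(Mul(Mul(0, Mul(-1, Mul(2, -5, Pow(Add(4, -5), -1)))), 4), 2) = Pow(Mul(Mul(0, Mul(-1, Mul(2, -5, Pow(-1, -1)))), 4), 2) = Pow(Mul(Mul(0, Mul(-1, Mul(2, -5, -1))), 4), 2) = Pow(Mul(Mul(0, Mul(-1, 10)), 4), 2) = Pow(Mul(Mul(0, -10), 4), 2) = Pow(Mul(0, 4), 2) = Pow(0, 2) = 0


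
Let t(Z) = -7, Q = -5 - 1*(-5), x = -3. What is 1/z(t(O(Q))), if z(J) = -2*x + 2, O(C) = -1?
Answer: 1/8 ≈ 0.12500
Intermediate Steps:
Q = 0 (Q = -5 + 5 = 0)
z(J) = 8 (z(J) = -2*(-3) + 2 = 6 + 2 = 8)
1/z(t(O(Q))) = 1/8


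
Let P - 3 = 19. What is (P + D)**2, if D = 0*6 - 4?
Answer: 324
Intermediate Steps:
P = 22 (P = 3 + 19 = 22)
D = -4 (D = 0 - 4 = -4)
(P + D)**2 = (22 - 4)**2 = 18**2 = 324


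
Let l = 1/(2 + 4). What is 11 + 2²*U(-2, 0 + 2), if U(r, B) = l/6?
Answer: 100/9 ≈ 11.111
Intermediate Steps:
l = ⅙ (l = 1/6 = ⅙ ≈ 0.16667)
U(r, B) = 1/36 (U(r, B) = (⅙)/6 = (⅙)*(⅙) = 1/36)
11 + 2²*U(-2, 0 + 2) = 11 + 2²*(1/36) = 11 + 4*(1/36) = 11 + ⅑ = 100/9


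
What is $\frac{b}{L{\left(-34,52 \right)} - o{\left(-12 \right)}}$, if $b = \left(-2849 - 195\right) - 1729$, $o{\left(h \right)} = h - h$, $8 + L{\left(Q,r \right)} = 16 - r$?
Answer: $\frac{4773}{44} \approx 108.48$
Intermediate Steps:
$L{\left(Q,r \right)} = 8 - r$ ($L{\left(Q,r \right)} = -8 - \left(-16 + r\right) = 8 - r$)
$o{\left(h \right)} = 0$
$b = -4773$ ($b = -3044 - 1729 = -4773$)
$\frac{b}{L{\left(-34,52 \right)} - o{\left(-12 \right)}} = - \frac{4773}{\left(8 - 52\right) - 0} = - \frac{4773}{\left(8 - 52\right) + 0} = - \frac{4773}{-44 + 0} = - \frac{4773}{-44} = \left(-4773\right) \left(- \frac{1}{44}\right) = \frac{4773}{44}$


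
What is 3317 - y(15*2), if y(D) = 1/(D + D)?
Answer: 199019/60 ≈ 3317.0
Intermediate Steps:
y(D) = 1/(2*D)
3317 - y(15*2) = 3317 - 1/(2*(15*2)) = 3317 - 1/(2*30) = 3317 - 1*1/60 = 3317 - 1/60 = 199019/60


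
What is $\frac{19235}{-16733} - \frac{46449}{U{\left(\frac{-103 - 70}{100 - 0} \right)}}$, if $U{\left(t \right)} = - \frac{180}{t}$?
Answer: $- \frac{14978579249}{33466000} \approx -447.58$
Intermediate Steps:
$\frac{19235}{-16733} - \frac{46449}{U{\left(\frac{-103 - 70}{100 - 0} \right)}} = \frac{19235}{-16733} - \frac{46449}{\left(-180\right) \frac{1}{\left(-103 - 70\right) \frac{1}{100 - 0}}} = 19235 \left(- \frac{1}{16733}\right) - \frac{46449}{\left(-180\right) \frac{1}{\left(-173\right) \frac{1}{100 + \left(1 - 1\right)}}} = - \frac{19235}{16733} - \frac{46449}{\left(-180\right) \frac{1}{\left(-173\right) \frac{1}{100 + 0}}} = - \frac{19235}{16733} - \frac{46449}{\left(-180\right) \frac{1}{\left(-173\right) \frac{1}{100}}} = - \frac{19235}{16733} - \frac{46449}{\left(-180\right) \frac{1}{- \frac{173}{100}}} = - \frac{19235}{16733} - \frac{46449}{\left(-180\right) \left(- \frac{100}{173}\right)} = - \frac{19235}{16733} - \frac{46449}{\frac{18000}{173}} = - \frac{19235}{16733} - \frac{892853}{2000} = - \frac{14978579249}{33466000}$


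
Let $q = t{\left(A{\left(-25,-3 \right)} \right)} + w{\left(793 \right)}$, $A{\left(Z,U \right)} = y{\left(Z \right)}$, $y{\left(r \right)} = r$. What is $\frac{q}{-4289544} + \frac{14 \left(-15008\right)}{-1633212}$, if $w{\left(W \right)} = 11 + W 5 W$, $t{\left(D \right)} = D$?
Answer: $- \frac{5600411549}{9266844888} \approx -0.60435$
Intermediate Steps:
$A{\left(Z,U \right)} = Z$
$w{\left(W \right)} = 11 + 5 W^{2}$
$q = 3144231$ ($q = -25 + \left(11 + 5 \cdot 793^{2}\right) = -25 + \left(11 + 5 \cdot 628849\right) = -25 + \left(11 + 3144245\right) = -25 + 3144256 = 3144231$)
$\frac{q}{-4289544} + \frac{14 \left(-15008\right)}{-1633212} = \frac{3144231}{-4289544} + \frac{14 \left(-15008\right)}{-1633212} = 3144231 \left(- \frac{1}{4289544}\right) - - \frac{7504}{58329} = - \frac{116453}{158872} + \frac{7504}{58329} = - \frac{5600411549}{9266844888}$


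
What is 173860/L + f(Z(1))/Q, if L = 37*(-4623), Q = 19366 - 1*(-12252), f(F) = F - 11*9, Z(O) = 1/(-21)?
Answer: -6433055620/6309672271 ≈ -1.0196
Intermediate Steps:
Z(O) = -1/21
f(F) = -99 + F (f(F) = F - 99 = -99 + F)
Q = 31618 (Q = 19366 + 12252 = 31618)
L = -171051
173860/L + f(Z(1))/Q = 173860/(-171051) + (-99 - 1/21)/31618 = 173860*(-1/171051) - 2080/21*1/31618 = -173860/171051 - 1040/331989 = -6433055620/6309672271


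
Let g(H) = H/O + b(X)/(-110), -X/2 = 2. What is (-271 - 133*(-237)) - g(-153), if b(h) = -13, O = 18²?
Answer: 61875701/1980 ≈ 31250.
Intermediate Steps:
X = -4 (X = -2*2 = -4)
O = 324
g(H) = 13/110 + H/324 (g(H) = H/324 - 13/(-110) = H*(1/324) - 13*(-1/110) = H/324 + 13/110 = 13/110 + H/324)
(-271 - 133*(-237)) - g(-153) = (-271 - 133*(-237)) - (13/110 + (1/324)*(-153)) = (-271 + 31521) - (13/110 - 17/36) = 31250 - 1*(-701/1980) = 31250 + 701/1980 = 61875701/1980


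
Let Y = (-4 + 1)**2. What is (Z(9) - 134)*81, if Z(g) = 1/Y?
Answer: -10845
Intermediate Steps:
Y = 9 (Y = (-3)**2 = 9)
Z(g) = 1/9
(Z(9) - 134)*81 = (1/9 - 134)*81 = -1205/9*81 = -10845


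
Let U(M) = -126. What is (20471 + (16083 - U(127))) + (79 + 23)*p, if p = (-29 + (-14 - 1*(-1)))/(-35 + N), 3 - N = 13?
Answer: 183876/5 ≈ 36775.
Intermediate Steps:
N = -10 (N = 3 - 1*13 = 3 - 13 = -10)
p = 14/15 (p = (-29 + (-14 - 1*(-1)))/(-35 - 10) = (-29 + (-14 + 1))/(-45) = (-29 - 13)*(-1/45) = -42*(-1/45) = 14/15 ≈ 0.93333)
(20471 + (16083 - U(127))) + (79 + 23)*p = (20471 + (16083 - 1*(-126))) + (79 + 23)*(14/15) = (20471 + (16083 + 126)) + 102*(14/15) = (20471 + 16209) + 476/5 = 36680 + 476/5 = 183876/5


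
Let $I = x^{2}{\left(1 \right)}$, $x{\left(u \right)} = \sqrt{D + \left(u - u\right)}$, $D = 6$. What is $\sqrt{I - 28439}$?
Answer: $i \sqrt{28433} \approx 168.62 i$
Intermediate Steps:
$x{\left(u \right)} = \sqrt{6}$ ($x{\left(u \right)} = \sqrt{6 + \left(u - u\right)} = \sqrt{6 + 0} = \sqrt{6}$)
$I = 6$ ($I = \left(\sqrt{6}\right)^{2} = 6$)
$\sqrt{I - 28439} = \sqrt{6 - 28439} = \sqrt{-28433} = i \sqrt{28433}$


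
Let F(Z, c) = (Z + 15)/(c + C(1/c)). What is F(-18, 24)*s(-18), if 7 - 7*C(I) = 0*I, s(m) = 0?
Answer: 0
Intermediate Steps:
C(I) = 1 (C(I) = 1 - 0*I = 1 - ⅐*0 = 1 + 0 = 1)
F(Z, c) = (15 + Z)/(1 + c) (F(Z, c) = (Z + 15)/(c + 1) = (15 + Z)/(1 + c))
F(-18, 24)*s(-18) = ((15 - 18)/(1 + 24))*0 = (-3/25)*0 = ((1/25)*(-3))*0 = -3/25*0 = 0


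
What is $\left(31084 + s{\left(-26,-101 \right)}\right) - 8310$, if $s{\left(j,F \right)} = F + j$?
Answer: $22647$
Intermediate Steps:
$\left(31084 + s{\left(-26,-101 \right)}\right) - 8310 = \left(31084 - 127\right) - 8310 = 30957 - 8310 = 22647$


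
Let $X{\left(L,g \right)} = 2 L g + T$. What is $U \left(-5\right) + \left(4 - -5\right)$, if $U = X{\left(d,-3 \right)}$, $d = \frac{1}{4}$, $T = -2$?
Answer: $\frac{53}{2} \approx 26.5$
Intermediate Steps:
$d = \frac{1}{4} \approx 0.25$
$X{\left(L,g \right)} = -2 + 2 L g$ ($X{\left(L,g \right)} = 2 L g - 2 = -2 + 2 L g$)
$U = - \frac{7}{2}$ ($U = -2 + 2 \cdot \frac{1}{4} \left(-3\right) = -2 - \frac{3}{2} = - \frac{7}{2} \approx -3.5$)
$U \left(-5\right) + \left(4 - -5\right) = \left(- \frac{7}{2}\right) \left(-5\right) + \left(4 - -5\right) = \frac{35}{2} + \left(4 + 5\right) = \frac{35}{2} + 9 = \frac{53}{2}$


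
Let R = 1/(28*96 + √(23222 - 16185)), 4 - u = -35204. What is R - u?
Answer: -254142150168/7218307 - √7037/7218307 ≈ -35208.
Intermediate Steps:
u = 35208 (u = 4 - 1*(-35204) = 4 + 35204 = 35208)
R = 1/(2688 + √7037) ≈ 0.00036077
R - u = (2688/7218307 - √7037/7218307) - 1*35208 = (2688/7218307 - √7037/7218307) - 35208 = -254142150168/7218307 - √7037/7218307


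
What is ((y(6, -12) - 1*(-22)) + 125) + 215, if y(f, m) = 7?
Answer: 369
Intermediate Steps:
((y(6, -12) - 1*(-22)) + 125) + 215 = ((7 - 1*(-22)) + 125) + 215 = ((7 + 22) + 125) + 215 = (29 + 125) + 215 = 154 + 215 = 369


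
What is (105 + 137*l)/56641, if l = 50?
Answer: 535/4357 ≈ 0.12279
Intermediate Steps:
(105 + 137*l)/56641 = (105 + 137*50)/56641 = (105 + 6850)*(1/56641) = 6955*(1/56641) = 535/4357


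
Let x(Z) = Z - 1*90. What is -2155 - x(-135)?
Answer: -1930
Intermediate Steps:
x(Z) = -90 + Z (x(Z) = Z - 90 = -90 + Z)
-2155 - x(-135) = -2155 - (-90 - 135) = -2155 - 1*(-225) = -2155 + 225 = -1930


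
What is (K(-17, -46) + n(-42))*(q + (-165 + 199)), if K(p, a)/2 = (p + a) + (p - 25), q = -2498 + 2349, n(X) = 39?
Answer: 19665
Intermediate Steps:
q = -149
K(p, a) = -50 + 2*a + 4*p (K(p, a) = 2*((p + a) + (p - 25)) = 2*((a + p) + (-25 + p)) = 2*(-25 + a + 2*p) = -50 + 2*a + 4*p)
(K(-17, -46) + n(-42))*(q + (-165 + 199)) = ((-50 + 2*(-46) + 4*(-17)) + 39)*(-149 + (-165 + 199)) = ((-50 - 92 - 68) + 39)*(-149 + 34) = (-210 + 39)*(-115) = -171*(-115) = 19665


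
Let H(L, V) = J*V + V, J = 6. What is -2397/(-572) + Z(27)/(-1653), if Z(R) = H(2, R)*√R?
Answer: 2397/572 - 189*√3/551 ≈ 3.5964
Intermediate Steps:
H(L, V) = 7*V (H(L, V) = 6*V + V = 7*V)
Z(R) = 7*R^(3/2) (Z(R) = (7*R)*√R = 7*R^(3/2))
-2397/(-572) + Z(27)/(-1653) = -2397/(-572) + (7*27^(3/2))/(-1653) = -2397*(-1/572) + (7*(81*√3))*(-1/1653) = 2397/572 + (567*√3)*(-1/1653) = 2397/572 - 189*√3/551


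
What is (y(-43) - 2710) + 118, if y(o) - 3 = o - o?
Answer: -2589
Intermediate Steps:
y(o) = 3 (y(o) = 3 + (o - o) = 3 + 0 = 3)
(y(-43) - 2710) + 118 = (3 - 2710) + 118 = -2707 + 118 = -2589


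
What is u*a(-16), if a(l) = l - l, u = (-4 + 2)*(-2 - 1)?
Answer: 0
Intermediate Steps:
u = 6 (u = -2*(-3) = 6)
a(l) = 0
u*a(-16) = 6*0 = 0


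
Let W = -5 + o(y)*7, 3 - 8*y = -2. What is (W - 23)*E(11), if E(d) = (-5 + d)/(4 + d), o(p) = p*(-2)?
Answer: -147/10 ≈ -14.700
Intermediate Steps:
y = 5/8 (y = 3/8 - ⅛*(-2) = 3/8 + ¼ = 5/8 ≈ 0.62500)
o(p) = -2*p
E(d) = (-5 + d)/(4 + d)
W = -55/4 (W = -5 - 2*5/8*7 = -5 - 5/4*7 = -5 - 35/4 = -55/4 ≈ -13.750)
(W - 23)*E(11) = (-55/4 - 23)*((-5 + 11)/(4 + 11)) = -147*6/(4*15) = -49*6/20 = -147/4*⅖ = -147/10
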